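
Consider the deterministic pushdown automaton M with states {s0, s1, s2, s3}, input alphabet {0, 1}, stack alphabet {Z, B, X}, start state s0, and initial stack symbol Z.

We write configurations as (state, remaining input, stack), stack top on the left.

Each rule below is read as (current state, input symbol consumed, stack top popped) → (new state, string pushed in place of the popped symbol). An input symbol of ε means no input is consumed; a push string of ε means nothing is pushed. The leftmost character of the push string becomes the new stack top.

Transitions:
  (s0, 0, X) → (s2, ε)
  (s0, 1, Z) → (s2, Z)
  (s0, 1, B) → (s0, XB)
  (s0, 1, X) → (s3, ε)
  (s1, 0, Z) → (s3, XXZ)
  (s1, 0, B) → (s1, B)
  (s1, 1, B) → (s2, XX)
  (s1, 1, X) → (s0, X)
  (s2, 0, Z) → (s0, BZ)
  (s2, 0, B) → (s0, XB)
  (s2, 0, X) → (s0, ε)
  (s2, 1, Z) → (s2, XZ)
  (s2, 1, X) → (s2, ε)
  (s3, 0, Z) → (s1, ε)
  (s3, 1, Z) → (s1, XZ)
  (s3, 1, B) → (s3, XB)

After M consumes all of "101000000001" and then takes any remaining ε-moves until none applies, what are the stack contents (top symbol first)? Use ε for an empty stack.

(s0, 101000000001, Z)
  read 1, top Z: go to s2, push Z → (s2, 01000000001, Z)
  read 0, top Z: go to s0, push BZ → (s0, 1000000001, BZ)
  read 1, top B: go to s0, push XB → (s0, 000000001, XBZ)
  read 0, top X: go to s2, push ε → (s2, 00000001, BZ)
  read 0, top B: go to s0, push XB → (s0, 0000001, XBZ)
  read 0, top X: go to s2, push ε → (s2, 000001, BZ)
  read 0, top B: go to s0, push XB → (s0, 00001, XBZ)
  read 0, top X: go to s2, push ε → (s2, 0001, BZ)
  read 0, top B: go to s0, push XB → (s0, 001, XBZ)
  read 0, top X: go to s2, push ε → (s2, 01, BZ)
  read 0, top B: go to s0, push XB → (s0, 1, XBZ)
  read 1, top X: go to s3, push ε → (s3, ε, BZ)
All input consumed in state s3 with stack BZ.

BZ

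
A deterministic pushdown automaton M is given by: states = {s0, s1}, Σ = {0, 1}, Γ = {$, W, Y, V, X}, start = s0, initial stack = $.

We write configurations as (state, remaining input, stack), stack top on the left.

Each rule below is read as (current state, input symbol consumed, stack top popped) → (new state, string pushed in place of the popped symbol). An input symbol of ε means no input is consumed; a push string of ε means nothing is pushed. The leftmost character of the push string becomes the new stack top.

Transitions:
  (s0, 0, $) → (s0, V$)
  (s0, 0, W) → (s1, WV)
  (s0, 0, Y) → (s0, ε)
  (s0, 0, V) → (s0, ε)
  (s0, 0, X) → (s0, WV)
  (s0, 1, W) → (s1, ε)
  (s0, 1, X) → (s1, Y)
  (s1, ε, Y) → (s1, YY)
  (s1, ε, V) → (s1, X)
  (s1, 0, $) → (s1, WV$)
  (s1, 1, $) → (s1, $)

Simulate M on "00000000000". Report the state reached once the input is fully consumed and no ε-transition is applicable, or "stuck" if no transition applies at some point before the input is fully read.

s0

(s0, 00000000000, $)
  read 0, top $: go to s0, push V$ → (s0, 0000000000, V$)
  read 0, top V: go to s0, push ε → (s0, 000000000, $)
  read 0, top $: go to s0, push V$ → (s0, 00000000, V$)
  read 0, top V: go to s0, push ε → (s0, 0000000, $)
  read 0, top $: go to s0, push V$ → (s0, 000000, V$)
  read 0, top V: go to s0, push ε → (s0, 00000, $)
  read 0, top $: go to s0, push V$ → (s0, 0000, V$)
  read 0, top V: go to s0, push ε → (s0, 000, $)
  read 0, top $: go to s0, push V$ → (s0, 00, V$)
  read 0, top V: go to s0, push ε → (s0, 0, $)
  read 0, top $: go to s0, push V$ → (s0, ε, V$)
All input consumed; M is in state s0.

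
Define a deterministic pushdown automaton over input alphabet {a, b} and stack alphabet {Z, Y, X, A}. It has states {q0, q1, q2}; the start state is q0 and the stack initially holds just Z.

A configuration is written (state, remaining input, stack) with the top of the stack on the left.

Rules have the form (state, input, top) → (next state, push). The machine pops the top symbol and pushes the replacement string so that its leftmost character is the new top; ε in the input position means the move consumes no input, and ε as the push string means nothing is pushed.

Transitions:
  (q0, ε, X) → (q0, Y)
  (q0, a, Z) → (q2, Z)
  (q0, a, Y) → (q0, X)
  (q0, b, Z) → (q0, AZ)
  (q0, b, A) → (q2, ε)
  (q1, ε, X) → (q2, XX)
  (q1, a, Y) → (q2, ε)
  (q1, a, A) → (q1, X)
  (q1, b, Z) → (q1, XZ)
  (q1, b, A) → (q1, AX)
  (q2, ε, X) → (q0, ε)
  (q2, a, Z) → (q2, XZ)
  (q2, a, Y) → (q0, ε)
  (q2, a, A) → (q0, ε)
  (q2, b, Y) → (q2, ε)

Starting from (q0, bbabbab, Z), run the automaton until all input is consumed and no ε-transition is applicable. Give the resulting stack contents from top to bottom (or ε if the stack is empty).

AZ

(q0, bbabbab, Z) ⊢ (q0, babbab, AZ) ⊢ (q2, abbab, Z) ⊢ (q2, bbab, XZ) ⊢ (q0, bbab, Z) ⊢ (q0, bab, AZ) ⊢ (q2, ab, Z) ⊢ (q2, b, XZ) ⊢ (q0, b, Z) ⊢ (q0, ε, AZ)
All input consumed in state q0 with stack AZ.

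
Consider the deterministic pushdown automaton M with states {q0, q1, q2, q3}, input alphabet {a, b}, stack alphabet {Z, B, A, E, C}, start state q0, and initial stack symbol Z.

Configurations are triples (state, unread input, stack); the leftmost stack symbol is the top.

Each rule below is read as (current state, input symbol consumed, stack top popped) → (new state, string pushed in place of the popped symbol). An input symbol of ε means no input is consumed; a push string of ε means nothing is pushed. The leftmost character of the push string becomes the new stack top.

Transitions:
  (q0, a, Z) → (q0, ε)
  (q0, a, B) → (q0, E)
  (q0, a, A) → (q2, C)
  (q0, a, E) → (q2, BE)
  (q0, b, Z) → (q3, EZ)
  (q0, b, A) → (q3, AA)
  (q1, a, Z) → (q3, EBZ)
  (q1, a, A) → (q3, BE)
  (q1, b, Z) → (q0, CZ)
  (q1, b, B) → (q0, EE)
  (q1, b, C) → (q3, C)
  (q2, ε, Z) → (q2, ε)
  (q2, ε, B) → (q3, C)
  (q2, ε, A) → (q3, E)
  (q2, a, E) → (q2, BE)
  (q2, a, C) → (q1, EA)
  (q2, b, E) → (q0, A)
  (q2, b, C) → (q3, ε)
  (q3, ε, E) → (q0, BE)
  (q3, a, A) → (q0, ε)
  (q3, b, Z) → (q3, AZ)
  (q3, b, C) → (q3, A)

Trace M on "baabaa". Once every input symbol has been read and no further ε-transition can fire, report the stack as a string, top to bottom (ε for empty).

CEEZ

(q0, baabaa, Z)
  read b, top Z: go to q3, push EZ → (q3, aabaa, EZ)
  ε-move, top E: go to q0, push BE → (q0, aabaa, BEZ)
  read a, top B: go to q0, push E → (q0, abaa, EEZ)
  read a, top E: go to q2, push BE → (q2, baa, BEEZ)
  ε-move, top B: go to q3, push C → (q3, baa, CEEZ)
  read b, top C: go to q3, push A → (q3, aa, AEEZ)
  read a, top A: go to q0, push ε → (q0, a, EEZ)
  read a, top E: go to q2, push BE → (q2, ε, BEEZ)
  ε-move, top B: go to q3, push C → (q3, ε, CEEZ)
All input consumed in state q3 with stack CEEZ.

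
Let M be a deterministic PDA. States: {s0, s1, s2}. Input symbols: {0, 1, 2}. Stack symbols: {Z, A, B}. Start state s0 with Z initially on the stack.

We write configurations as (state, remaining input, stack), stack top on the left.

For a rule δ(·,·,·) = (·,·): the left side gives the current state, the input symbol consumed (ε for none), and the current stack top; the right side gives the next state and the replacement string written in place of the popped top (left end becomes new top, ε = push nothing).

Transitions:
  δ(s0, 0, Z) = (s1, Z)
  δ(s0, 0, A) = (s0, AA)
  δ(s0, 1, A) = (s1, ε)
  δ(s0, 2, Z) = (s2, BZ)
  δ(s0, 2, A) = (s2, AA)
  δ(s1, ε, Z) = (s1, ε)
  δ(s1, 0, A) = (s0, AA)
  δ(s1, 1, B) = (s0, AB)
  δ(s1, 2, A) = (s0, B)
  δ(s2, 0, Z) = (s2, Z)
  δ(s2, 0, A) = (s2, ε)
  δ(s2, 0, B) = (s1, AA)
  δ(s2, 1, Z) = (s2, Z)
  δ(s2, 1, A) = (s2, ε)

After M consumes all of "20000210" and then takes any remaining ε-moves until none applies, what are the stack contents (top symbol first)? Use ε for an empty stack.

(s0, 20000210, Z)
  read 2, top Z: go to s2, push BZ → (s2, 0000210, BZ)
  read 0, top B: go to s1, push AA → (s1, 000210, AAZ)
  read 0, top A: go to s0, push AA → (s0, 00210, AAAZ)
  read 0, top A: go to s0, push AA → (s0, 0210, AAAAZ)
  read 0, top A: go to s0, push AA → (s0, 210, AAAAAZ)
  read 2, top A: go to s2, push AA → (s2, 10, AAAAAAZ)
  read 1, top A: go to s2, push ε → (s2, 0, AAAAAZ)
  read 0, top A: go to s2, push ε → (s2, ε, AAAAZ)
All input consumed in state s2 with stack AAAAZ.

AAAAZ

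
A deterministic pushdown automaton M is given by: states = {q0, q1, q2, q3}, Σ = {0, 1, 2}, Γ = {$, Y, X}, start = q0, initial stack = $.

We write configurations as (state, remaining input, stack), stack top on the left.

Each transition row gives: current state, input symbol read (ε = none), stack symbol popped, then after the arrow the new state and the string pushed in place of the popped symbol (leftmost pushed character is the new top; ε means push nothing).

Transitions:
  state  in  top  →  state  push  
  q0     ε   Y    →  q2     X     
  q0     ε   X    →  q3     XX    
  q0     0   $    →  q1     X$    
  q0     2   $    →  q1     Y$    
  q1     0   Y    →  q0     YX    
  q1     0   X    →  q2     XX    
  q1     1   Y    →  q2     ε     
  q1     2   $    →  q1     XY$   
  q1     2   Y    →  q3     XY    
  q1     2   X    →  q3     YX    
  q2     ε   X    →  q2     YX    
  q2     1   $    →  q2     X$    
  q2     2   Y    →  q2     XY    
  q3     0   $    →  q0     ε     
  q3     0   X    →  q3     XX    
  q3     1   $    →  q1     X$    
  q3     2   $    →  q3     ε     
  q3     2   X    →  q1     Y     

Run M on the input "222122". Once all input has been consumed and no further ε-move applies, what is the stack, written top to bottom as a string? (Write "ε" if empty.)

YXYXY$

(q0, 222122, $)
  read 2, top $: go to q1, push Y$ → (q1, 22122, Y$)
  read 2, top Y: go to q3, push XY → (q3, 2122, XY$)
  read 2, top X: go to q1, push Y → (q1, 122, YY$)
  read 1, top Y: go to q2, push ε → (q2, 22, Y$)
  read 2, top Y: go to q2, push XY → (q2, 2, XY$)
  ε-move, top X: go to q2, push YX → (q2, 2, YXY$)
  read 2, top Y: go to q2, push XY → (q2, ε, XYXY$)
  ε-move, top X: go to q2, push YX → (q2, ε, YXYXY$)
All input consumed in state q2 with stack YXYXY$.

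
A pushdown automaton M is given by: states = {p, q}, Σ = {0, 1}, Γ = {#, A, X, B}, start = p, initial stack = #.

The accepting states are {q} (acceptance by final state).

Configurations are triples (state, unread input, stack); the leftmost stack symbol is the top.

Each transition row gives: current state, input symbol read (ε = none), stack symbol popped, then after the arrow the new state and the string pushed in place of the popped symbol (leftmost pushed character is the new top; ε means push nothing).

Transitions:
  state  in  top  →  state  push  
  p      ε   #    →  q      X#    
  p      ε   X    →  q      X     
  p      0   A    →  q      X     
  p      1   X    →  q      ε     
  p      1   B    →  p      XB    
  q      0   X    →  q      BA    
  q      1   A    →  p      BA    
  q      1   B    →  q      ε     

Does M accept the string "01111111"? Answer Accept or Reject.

Accept

One accepting computation: (p, 01111111, #) ⊢ (q, 01111111, X#) ⊢ (q, 1111111, BA#) ⊢ (q, 111111, A#) ⊢ (p, 11111, BA#) ⊢ (p, 1111, XBA#) ⊢ (q, 111, BA#) ⊢ (q, 11, A#) ⊢ (p, 1, BA#) ⊢ (p, ε, XBA#) ⊢ (q, ε, XBA#)
All input consumed and state q ∈ F.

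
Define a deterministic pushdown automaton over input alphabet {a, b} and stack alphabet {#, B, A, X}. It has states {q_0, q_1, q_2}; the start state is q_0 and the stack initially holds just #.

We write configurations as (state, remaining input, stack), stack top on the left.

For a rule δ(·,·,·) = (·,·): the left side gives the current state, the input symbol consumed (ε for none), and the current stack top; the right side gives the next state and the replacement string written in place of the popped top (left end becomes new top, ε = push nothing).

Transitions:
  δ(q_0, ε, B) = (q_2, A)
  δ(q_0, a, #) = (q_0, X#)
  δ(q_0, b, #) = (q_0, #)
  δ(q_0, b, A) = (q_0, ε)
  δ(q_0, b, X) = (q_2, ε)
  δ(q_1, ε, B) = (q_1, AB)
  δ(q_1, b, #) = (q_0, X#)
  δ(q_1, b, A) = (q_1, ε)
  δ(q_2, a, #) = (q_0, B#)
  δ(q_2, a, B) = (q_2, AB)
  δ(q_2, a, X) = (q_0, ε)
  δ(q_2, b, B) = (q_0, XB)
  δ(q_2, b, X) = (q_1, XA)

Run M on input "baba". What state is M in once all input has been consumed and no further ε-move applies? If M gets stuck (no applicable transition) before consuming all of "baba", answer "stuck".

q_2

(q_0, baba, #) ⊢ (q_0, aba, #) ⊢ (q_0, ba, X#) ⊢ (q_2, a, #) ⊢ (q_0, ε, B#) ⊢ (q_2, ε, A#)
All input consumed; M is in state q_2.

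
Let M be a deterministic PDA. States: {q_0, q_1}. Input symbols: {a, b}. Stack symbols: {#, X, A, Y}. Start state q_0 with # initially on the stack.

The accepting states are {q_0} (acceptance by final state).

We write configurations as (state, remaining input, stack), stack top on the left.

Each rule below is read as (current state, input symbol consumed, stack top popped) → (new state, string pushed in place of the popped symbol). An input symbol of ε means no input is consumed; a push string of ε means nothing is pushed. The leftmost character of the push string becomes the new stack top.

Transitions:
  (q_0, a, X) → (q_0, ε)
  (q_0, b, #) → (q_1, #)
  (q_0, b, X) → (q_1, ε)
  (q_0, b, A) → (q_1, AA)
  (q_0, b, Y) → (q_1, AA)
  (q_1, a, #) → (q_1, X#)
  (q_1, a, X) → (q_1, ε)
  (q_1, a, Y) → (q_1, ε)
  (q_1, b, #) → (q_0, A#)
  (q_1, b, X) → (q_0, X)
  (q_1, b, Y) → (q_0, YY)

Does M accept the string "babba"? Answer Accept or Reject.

(q_0, babba, #)
  read b, top #: go to q_1, push # → (q_1, abba, #)
  read a, top #: go to q_1, push X# → (q_1, bba, X#)
  read b, top X: go to q_0, push X → (q_0, ba, X#)
  read b, top X: go to q_1, push ε → (q_1, a, #)
  read a, top #: go to q_1, push X# → (q_1, ε, X#)
All input consumed; state q_1 ∉ F and no further ε-move applies.

Reject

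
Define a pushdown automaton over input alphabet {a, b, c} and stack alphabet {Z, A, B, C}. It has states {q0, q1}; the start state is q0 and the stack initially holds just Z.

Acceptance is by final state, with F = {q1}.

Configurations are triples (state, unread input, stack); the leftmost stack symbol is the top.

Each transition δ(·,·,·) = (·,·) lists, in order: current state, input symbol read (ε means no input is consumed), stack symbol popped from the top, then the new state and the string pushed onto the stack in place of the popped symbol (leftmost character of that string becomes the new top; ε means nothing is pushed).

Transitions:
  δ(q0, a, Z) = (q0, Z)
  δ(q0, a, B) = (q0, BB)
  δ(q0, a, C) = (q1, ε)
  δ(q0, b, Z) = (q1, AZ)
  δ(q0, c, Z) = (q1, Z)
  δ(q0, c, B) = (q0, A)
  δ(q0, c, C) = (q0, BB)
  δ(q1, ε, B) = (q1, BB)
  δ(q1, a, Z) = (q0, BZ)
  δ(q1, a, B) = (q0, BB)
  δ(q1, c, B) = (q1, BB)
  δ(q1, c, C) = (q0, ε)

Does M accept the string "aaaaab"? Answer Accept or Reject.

Accept

One accepting computation: (q0, aaaaab, Z) ⊢ (q0, aaaab, Z) ⊢ (q0, aaab, Z) ⊢ (q0, aab, Z) ⊢ (q0, ab, Z) ⊢ (q0, b, Z) ⊢ (q1, ε, AZ)
All input consumed and state q1 ∈ F.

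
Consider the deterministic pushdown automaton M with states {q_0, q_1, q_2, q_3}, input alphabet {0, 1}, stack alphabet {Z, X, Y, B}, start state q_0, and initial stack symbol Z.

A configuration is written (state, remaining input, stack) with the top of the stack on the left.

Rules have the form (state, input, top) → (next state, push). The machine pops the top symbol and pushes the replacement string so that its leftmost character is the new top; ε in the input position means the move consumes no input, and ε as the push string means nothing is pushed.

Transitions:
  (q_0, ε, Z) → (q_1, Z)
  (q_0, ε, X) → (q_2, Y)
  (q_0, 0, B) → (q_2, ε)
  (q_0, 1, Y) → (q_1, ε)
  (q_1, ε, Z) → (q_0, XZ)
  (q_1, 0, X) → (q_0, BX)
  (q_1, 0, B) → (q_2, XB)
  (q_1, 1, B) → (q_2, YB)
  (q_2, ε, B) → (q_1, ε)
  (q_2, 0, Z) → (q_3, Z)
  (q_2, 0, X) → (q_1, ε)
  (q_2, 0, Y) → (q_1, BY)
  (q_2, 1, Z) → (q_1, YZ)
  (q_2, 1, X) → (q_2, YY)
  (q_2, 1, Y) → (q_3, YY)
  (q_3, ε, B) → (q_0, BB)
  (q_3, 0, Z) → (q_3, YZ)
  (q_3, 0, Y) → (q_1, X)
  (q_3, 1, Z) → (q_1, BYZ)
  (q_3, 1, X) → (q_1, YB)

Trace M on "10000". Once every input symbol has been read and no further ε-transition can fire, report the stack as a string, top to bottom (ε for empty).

YZ

(q_0, 10000, Z)
  ε-move, top Z: go to q_1, push Z → (q_1, 10000, Z)
  ε-move, top Z: go to q_0, push XZ → (q_0, 10000, XZ)
  ε-move, top X: go to q_2, push Y → (q_2, 10000, YZ)
  read 1, top Y: go to q_3, push YY → (q_3, 0000, YYZ)
  read 0, top Y: go to q_1, push X → (q_1, 000, XYZ)
  read 0, top X: go to q_0, push BX → (q_0, 00, BXYZ)
  read 0, top B: go to q_2, push ε → (q_2, 0, XYZ)
  read 0, top X: go to q_1, push ε → (q_1, ε, YZ)
All input consumed in state q_1 with stack YZ.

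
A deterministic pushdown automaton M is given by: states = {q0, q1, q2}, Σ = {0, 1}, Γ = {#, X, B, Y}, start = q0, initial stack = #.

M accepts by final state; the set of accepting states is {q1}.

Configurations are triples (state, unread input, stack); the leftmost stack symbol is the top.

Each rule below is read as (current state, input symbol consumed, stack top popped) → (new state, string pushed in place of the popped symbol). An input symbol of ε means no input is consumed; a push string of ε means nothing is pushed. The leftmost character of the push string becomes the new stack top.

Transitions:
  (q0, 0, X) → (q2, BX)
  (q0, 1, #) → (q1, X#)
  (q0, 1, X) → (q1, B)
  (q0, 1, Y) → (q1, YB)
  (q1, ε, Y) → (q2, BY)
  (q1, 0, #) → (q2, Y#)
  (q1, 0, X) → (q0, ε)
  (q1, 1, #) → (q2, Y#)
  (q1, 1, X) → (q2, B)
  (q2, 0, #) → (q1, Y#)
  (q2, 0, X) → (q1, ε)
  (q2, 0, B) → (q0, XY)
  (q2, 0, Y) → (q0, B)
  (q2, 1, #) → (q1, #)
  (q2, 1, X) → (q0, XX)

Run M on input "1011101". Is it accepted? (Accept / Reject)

(q0, 1011101, #)
  read 1, top #: go to q1, push X# → (q1, 011101, X#)
  read 0, top X: go to q0, push ε → (q0, 11101, #)
  read 1, top #: go to q1, push X# → (q1, 1101, X#)
  read 1, top X: go to q2, push B → (q2, 101, B#)
No transition applies at (q2, 101, B#); input not fully consumed.

Reject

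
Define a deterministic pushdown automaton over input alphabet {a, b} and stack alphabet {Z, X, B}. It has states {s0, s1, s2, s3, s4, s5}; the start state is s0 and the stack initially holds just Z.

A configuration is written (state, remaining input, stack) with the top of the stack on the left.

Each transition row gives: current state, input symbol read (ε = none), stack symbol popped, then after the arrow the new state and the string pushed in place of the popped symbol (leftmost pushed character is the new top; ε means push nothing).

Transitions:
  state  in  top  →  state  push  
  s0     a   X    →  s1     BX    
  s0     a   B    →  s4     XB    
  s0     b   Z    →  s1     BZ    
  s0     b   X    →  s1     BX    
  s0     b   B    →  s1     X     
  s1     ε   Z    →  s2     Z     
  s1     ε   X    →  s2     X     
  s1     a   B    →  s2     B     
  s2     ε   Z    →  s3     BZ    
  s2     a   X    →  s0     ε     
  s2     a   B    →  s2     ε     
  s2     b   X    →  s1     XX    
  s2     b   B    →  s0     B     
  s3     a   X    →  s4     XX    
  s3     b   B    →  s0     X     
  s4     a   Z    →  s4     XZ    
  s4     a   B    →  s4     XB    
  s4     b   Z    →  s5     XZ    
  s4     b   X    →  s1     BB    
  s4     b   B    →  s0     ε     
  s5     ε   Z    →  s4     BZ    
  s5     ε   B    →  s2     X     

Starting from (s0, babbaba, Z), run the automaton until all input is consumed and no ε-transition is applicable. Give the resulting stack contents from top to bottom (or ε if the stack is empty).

(s0, babbaba, Z) ⊢ (s1, abbaba, BZ) ⊢ (s2, bbaba, BZ) ⊢ (s0, baba, BZ) ⊢ (s1, aba, XZ) ⊢ (s2, aba, XZ) ⊢ (s0, ba, Z) ⊢ (s1, a, BZ) ⊢ (s2, ε, BZ)
All input consumed in state s2 with stack BZ.

BZ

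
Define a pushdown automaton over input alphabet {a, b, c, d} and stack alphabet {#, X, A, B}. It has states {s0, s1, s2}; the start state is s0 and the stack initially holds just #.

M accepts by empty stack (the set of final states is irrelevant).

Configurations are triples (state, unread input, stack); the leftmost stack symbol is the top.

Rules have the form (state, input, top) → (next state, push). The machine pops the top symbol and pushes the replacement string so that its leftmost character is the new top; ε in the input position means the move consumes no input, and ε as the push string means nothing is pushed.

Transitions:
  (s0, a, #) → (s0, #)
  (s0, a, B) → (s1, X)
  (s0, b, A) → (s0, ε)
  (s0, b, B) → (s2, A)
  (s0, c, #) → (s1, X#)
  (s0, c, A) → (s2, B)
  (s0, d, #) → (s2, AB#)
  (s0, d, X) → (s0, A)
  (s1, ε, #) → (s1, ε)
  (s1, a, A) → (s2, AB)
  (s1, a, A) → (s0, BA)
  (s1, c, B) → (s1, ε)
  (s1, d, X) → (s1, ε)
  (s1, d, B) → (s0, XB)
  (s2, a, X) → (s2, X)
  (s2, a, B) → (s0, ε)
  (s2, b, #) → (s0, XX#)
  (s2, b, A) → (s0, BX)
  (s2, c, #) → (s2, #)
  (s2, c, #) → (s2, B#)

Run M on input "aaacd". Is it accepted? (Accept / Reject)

One accepting computation: (s0, aaacd, #) ⊢ (s0, aacd, #) ⊢ (s0, acd, #) ⊢ (s0, cd, #) ⊢ (s1, d, X#) ⊢ (s1, ε, #) ⊢ (s1, ε, ε)
All input consumed and the stack is empty.

Accept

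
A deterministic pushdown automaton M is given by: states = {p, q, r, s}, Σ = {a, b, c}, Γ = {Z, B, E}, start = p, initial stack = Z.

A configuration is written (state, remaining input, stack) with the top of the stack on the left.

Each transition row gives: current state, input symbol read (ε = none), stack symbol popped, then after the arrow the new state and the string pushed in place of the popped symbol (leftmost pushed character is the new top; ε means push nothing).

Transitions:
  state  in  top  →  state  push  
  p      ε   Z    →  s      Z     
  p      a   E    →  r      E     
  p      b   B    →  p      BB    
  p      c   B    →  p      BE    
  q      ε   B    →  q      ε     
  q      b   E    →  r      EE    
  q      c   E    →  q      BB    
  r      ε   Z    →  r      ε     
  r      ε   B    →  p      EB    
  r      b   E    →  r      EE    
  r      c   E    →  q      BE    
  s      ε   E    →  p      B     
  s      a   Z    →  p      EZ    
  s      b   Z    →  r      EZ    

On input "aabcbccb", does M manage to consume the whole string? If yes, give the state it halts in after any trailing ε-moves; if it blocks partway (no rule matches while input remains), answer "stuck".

(p, aabcbccb, Z) ⊢ (s, aabcbccb, Z) ⊢ (p, abcbccb, EZ) ⊢ (r, bcbccb, EZ) ⊢ (r, cbccb, EEZ) ⊢ (q, bccb, BEEZ) ⊢ (q, bccb, EEZ) ⊢ (r, ccb, EEEZ) ⊢ (q, cb, BEEEZ) ⊢ (q, cb, EEEZ) ⊢ (q, b, BBEEZ) ⊢ (q, b, BEEZ) ⊢ (q, b, EEZ) ⊢ (r, ε, EEEZ)
All input consumed; M is in state r.

r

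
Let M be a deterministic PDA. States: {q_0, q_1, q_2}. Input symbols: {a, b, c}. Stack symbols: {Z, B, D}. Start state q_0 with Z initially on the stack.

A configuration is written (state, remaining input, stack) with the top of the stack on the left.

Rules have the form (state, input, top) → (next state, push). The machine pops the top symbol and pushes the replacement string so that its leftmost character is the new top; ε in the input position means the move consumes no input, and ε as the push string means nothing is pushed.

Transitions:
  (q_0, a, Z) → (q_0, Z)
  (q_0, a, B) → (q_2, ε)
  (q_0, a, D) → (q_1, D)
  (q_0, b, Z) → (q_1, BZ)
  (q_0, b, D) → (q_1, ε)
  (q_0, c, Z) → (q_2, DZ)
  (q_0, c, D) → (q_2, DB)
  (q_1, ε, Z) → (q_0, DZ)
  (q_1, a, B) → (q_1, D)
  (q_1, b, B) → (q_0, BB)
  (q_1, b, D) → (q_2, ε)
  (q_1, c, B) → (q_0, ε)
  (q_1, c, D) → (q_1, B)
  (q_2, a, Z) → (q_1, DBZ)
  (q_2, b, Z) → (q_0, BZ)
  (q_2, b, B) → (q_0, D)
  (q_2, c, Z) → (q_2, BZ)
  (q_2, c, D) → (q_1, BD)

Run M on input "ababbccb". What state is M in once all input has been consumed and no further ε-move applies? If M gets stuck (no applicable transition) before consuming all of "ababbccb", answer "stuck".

(q_0, ababbccb, Z)
  read a, top Z: go to q_0, push Z → (q_0, babbccb, Z)
  read b, top Z: go to q_1, push BZ → (q_1, abbccb, BZ)
  read a, top B: go to q_1, push D → (q_1, bbccb, DZ)
  read b, top D: go to q_2, push ε → (q_2, bccb, Z)
  read b, top Z: go to q_0, push BZ → (q_0, ccb, BZ)
No transition for (q_0, c, top B); M blocks with input ccb remaining.

stuck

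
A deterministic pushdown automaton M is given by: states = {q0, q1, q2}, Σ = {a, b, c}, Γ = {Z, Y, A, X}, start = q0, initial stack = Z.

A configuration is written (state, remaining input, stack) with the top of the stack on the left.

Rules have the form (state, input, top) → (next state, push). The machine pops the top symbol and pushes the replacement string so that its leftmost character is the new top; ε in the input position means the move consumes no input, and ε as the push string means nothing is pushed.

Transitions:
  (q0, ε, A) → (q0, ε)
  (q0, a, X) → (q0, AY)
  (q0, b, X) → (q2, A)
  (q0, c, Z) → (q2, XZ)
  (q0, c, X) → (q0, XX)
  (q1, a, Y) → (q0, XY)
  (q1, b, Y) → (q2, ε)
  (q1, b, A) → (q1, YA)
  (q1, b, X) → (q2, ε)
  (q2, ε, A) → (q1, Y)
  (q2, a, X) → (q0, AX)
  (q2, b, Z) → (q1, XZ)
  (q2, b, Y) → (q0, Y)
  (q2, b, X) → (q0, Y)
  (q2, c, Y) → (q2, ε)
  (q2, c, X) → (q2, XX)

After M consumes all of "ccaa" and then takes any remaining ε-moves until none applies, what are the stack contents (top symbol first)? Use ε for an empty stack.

(q0, ccaa, Z)
  read c, top Z: go to q2, push XZ → (q2, caa, XZ)
  read c, top X: go to q2, push XX → (q2, aa, XXZ)
  read a, top X: go to q0, push AX → (q0, a, AXXZ)
  ε-move, top A: go to q0, push ε → (q0, a, XXZ)
  read a, top X: go to q0, push AY → (q0, ε, AYXZ)
  ε-move, top A: go to q0, push ε → (q0, ε, YXZ)
All input consumed in state q0 with stack YXZ.

YXZ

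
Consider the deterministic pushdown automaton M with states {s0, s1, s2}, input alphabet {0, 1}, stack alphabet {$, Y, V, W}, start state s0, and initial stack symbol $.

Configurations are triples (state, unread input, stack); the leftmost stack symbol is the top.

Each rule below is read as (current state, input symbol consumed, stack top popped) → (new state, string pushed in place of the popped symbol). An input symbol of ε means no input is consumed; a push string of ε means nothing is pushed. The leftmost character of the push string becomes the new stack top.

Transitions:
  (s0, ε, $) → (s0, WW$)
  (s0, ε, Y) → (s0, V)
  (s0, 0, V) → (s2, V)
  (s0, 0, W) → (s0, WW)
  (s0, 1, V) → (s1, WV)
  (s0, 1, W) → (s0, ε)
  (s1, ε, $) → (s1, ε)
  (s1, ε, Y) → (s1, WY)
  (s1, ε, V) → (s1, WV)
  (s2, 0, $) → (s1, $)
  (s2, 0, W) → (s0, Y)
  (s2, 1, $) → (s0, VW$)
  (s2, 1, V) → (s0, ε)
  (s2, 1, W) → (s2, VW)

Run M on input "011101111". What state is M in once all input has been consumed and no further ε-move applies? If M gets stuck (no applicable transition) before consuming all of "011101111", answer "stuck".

(s0, 011101111, $)
  ε-move, top $: go to s0, push WW$ → (s0, 011101111, WW$)
  read 0, top W: go to s0, push WW → (s0, 11101111, WWW$)
  read 1, top W: go to s0, push ε → (s0, 1101111, WW$)
  read 1, top W: go to s0, push ε → (s0, 101111, W$)
  read 1, top W: go to s0, push ε → (s0, 01111, $)
  ε-move, top $: go to s0, push WW$ → (s0, 01111, WW$)
  read 0, top W: go to s0, push WW → (s0, 1111, WWW$)
  read 1, top W: go to s0, push ε → (s0, 111, WW$)
  read 1, top W: go to s0, push ε → (s0, 11, W$)
  read 1, top W: go to s0, push ε → (s0, 1, $)
  ε-move, top $: go to s0, push WW$ → (s0, 1, WW$)
  read 1, top W: go to s0, push ε → (s0, ε, W$)
All input consumed; M is in state s0.

s0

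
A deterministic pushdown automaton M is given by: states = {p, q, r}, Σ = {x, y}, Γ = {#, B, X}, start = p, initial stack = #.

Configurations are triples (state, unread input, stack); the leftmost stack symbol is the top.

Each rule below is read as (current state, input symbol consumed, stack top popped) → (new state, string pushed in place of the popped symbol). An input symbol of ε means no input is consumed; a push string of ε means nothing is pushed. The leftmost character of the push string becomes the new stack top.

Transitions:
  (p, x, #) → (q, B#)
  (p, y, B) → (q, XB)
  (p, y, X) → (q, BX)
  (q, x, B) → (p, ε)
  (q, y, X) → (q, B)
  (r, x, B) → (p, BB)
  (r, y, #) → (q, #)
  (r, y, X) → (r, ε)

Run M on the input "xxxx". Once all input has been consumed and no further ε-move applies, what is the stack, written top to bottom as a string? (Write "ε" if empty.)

(p, xxxx, #) ⊢ (q, xxx, B#) ⊢ (p, xx, #) ⊢ (q, x, B#) ⊢ (p, ε, #)
All input consumed in state p with stack #.

#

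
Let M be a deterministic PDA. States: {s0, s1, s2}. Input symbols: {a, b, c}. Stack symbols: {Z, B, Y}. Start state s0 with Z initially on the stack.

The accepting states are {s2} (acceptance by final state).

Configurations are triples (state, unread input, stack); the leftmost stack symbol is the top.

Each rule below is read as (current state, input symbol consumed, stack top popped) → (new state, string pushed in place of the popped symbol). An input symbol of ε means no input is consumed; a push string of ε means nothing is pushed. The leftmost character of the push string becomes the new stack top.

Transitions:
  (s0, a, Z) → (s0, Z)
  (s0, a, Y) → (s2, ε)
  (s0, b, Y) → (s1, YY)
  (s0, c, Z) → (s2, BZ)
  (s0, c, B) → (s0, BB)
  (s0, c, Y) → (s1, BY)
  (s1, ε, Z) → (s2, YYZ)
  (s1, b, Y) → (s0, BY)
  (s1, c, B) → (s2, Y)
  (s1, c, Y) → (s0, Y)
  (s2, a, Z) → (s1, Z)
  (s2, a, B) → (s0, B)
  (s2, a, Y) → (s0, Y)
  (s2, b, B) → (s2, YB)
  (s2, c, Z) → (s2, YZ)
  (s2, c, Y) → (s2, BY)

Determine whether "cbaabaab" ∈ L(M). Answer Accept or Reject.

Accept

(s0, cbaabaab, Z)
  read c, top Z: go to s2, push BZ → (s2, baabaab, BZ)
  read b, top B: go to s2, push YB → (s2, aabaab, YBZ)
  read a, top Y: go to s0, push Y → (s0, abaab, YBZ)
  read a, top Y: go to s2, push ε → (s2, baab, BZ)
  read b, top B: go to s2, push YB → (s2, aab, YBZ)
  read a, top Y: go to s0, push Y → (s0, ab, YBZ)
  read a, top Y: go to s2, push ε → (s2, b, BZ)
  read b, top B: go to s2, push YB → (s2, ε, YBZ)
All input consumed; state s2 ∈ F.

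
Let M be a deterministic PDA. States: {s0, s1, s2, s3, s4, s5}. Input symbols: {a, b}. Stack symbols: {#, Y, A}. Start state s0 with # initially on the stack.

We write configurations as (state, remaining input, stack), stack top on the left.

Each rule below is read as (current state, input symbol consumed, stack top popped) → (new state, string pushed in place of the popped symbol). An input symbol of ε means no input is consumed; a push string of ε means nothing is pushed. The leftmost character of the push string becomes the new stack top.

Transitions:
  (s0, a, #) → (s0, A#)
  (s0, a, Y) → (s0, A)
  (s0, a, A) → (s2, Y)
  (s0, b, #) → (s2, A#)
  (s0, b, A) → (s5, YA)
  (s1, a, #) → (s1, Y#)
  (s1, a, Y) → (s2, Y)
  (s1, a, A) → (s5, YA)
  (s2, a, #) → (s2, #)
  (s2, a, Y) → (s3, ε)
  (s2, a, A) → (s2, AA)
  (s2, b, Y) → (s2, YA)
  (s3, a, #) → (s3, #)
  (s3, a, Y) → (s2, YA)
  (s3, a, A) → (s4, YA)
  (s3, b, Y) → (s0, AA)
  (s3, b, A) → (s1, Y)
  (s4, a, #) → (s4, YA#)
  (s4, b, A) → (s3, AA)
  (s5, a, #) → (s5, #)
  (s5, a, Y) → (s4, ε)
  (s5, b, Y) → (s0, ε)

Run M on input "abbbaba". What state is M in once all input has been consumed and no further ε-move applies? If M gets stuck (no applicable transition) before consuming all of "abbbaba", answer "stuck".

(s0, abbbaba, #)
  read a, top #: go to s0, push A# → (s0, bbbaba, A#)
  read b, top A: go to s5, push YA → (s5, bbaba, YA#)
  read b, top Y: go to s0, push ε → (s0, baba, A#)
  read b, top A: go to s5, push YA → (s5, aba, YA#)
  read a, top Y: go to s4, push ε → (s4, ba, A#)
  read b, top A: go to s3, push AA → (s3, a, AA#)
  read a, top A: go to s4, push YA → (s4, ε, YAA#)
All input consumed; M is in state s4.

s4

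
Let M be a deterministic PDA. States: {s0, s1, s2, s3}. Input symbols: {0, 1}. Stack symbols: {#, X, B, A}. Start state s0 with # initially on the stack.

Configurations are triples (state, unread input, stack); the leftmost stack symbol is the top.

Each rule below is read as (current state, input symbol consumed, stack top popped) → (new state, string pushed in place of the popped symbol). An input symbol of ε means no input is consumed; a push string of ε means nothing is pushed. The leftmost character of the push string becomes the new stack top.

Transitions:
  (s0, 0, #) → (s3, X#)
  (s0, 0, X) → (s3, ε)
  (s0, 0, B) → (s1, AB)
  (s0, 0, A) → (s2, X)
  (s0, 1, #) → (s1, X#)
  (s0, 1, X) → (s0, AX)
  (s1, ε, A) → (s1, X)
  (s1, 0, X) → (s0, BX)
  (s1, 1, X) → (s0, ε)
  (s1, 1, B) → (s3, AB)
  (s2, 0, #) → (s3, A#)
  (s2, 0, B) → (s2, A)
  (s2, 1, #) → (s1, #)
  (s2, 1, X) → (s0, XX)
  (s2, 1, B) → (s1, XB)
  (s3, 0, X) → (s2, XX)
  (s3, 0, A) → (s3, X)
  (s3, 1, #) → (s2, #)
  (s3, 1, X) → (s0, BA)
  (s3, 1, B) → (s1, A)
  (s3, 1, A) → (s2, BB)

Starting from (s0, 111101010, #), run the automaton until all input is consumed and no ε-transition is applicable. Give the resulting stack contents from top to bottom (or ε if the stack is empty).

XBA#

(s0, 111101010, #)
  read 1, top #: go to s1, push X# → (s1, 11101010, X#)
  read 1, top X: go to s0, push ε → (s0, 1101010, #)
  read 1, top #: go to s1, push X# → (s1, 101010, X#)
  read 1, top X: go to s0, push ε → (s0, 01010, #)
  read 0, top #: go to s3, push X# → (s3, 1010, X#)
  read 1, top X: go to s0, push BA → (s0, 010, BA#)
  read 0, top B: go to s1, push AB → (s1, 10, ABA#)
  ε-move, top A: go to s1, push X → (s1, 10, XBA#)
  read 1, top X: go to s0, push ε → (s0, 0, BA#)
  read 0, top B: go to s1, push AB → (s1, ε, ABA#)
  ε-move, top A: go to s1, push X → (s1, ε, XBA#)
All input consumed in state s1 with stack XBA#.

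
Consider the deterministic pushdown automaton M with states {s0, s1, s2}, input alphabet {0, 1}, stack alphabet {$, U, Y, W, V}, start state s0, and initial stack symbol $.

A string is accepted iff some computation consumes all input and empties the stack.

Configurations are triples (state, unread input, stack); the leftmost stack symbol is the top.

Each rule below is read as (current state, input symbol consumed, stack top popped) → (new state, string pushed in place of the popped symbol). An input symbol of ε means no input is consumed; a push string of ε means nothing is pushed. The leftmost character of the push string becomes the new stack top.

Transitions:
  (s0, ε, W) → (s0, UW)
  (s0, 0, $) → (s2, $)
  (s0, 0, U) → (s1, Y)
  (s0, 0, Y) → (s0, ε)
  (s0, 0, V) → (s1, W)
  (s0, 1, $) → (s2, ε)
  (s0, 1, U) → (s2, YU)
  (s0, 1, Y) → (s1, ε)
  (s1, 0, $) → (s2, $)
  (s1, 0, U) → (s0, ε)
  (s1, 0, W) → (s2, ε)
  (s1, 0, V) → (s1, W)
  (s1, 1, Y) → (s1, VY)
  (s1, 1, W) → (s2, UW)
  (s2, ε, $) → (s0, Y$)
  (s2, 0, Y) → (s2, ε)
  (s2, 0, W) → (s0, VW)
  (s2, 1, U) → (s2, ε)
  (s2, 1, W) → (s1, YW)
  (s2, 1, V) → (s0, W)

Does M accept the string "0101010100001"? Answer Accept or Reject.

Accept

(s0, 0101010100001, $)
  read 0, top $: go to s2, push $ → (s2, 101010100001, $)
  ε-move, top $: go to s0, push Y$ → (s0, 101010100001, Y$)
  read 1, top Y: go to s1, push ε → (s1, 01010100001, $)
  read 0, top $: go to s2, push $ → (s2, 1010100001, $)
  ε-move, top $: go to s0, push Y$ → (s0, 1010100001, Y$)
  read 1, top Y: go to s1, push ε → (s1, 010100001, $)
  read 0, top $: go to s2, push $ → (s2, 10100001, $)
  ε-move, top $: go to s0, push Y$ → (s0, 10100001, Y$)
  read 1, top Y: go to s1, push ε → (s1, 0100001, $)
  read 0, top $: go to s2, push $ → (s2, 100001, $)
  ε-move, top $: go to s0, push Y$ → (s0, 100001, Y$)
  read 1, top Y: go to s1, push ε → (s1, 00001, $)
  read 0, top $: go to s2, push $ → (s2, 0001, $)
  ε-move, top $: go to s0, push Y$ → (s0, 0001, Y$)
  read 0, top Y: go to s0, push ε → (s0, 001, $)
  read 0, top $: go to s2, push $ → (s2, 01, $)
  ε-move, top $: go to s0, push Y$ → (s0, 01, Y$)
  read 0, top Y: go to s0, push ε → (s0, 1, $)
  read 1, top $: go to s2, push ε → (s2, ε, ε)
All input consumed and the stack is empty.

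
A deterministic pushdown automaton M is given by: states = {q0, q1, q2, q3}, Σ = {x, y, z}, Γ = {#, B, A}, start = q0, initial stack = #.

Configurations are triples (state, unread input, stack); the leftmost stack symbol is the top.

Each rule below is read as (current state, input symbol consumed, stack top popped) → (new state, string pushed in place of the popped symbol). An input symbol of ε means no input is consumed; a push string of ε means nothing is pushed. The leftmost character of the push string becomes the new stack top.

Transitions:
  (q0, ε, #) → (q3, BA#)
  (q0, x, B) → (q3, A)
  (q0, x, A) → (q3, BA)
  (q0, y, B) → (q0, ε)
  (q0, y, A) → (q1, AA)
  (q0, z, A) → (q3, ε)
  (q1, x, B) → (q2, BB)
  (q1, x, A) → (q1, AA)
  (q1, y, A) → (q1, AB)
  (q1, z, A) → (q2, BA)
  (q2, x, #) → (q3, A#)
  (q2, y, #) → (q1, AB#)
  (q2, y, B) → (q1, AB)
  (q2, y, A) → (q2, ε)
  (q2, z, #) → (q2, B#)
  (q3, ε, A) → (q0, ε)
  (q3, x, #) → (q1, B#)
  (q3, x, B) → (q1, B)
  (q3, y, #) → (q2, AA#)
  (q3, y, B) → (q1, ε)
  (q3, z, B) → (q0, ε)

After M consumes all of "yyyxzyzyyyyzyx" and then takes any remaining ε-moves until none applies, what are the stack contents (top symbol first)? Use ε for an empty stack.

(q0, yyyxzyzyyyyzyx, #) ⊢ (q3, yyyxzyzyyyyzyx, BA#) ⊢ (q1, yyxzyzyyyyzyx, A#) ⊢ (q1, yxzyzyyyyzyx, AB#) ⊢ (q1, xzyzyyyyzyx, ABB#) ⊢ (q1, zyzyyyyzyx, AABB#) ⊢ (q2, yzyyyyzyx, BAABB#) ⊢ (q1, zyyyyzyx, ABAABB#) ⊢ (q2, yyyyzyx, BABAABB#) ⊢ (q1, yyyzyx, ABABAABB#) ⊢ (q1, yyzyx, ABBABAABB#) ⊢ (q1, yzyx, ABBBABAABB#) ⊢ (q1, zyx, ABBBBABAABB#) ⊢ (q2, yx, BABBBBABAABB#) ⊢ (q1, x, ABABBBBABAABB#) ⊢ (q1, ε, AABABBBBABAABB#)
All input consumed in state q1 with stack AABABBBBABAABB#.

AABABBBBABAABB#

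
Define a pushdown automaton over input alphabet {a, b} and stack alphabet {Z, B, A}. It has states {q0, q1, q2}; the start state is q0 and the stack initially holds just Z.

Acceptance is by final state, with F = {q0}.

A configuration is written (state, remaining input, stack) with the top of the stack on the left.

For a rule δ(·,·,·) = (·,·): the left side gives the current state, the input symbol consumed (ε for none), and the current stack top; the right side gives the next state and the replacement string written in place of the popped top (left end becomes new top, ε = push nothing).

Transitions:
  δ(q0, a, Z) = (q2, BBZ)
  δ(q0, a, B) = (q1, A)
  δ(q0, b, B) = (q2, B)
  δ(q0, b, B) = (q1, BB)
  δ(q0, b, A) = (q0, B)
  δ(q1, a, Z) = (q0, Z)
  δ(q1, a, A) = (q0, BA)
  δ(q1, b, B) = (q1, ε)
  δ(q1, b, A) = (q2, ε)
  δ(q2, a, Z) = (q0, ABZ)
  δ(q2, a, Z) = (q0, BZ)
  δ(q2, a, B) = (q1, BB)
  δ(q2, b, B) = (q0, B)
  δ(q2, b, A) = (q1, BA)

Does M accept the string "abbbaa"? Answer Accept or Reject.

Accept

One accepting computation: (q0, abbbaa, Z) ⊢ (q2, bbbaa, BBZ) ⊢ (q0, bbaa, BBZ) ⊢ (q2, baa, BBZ) ⊢ (q0, aa, BBZ) ⊢ (q1, a, ABZ) ⊢ (q0, ε, BABZ)
All input consumed and state q0 ∈ F.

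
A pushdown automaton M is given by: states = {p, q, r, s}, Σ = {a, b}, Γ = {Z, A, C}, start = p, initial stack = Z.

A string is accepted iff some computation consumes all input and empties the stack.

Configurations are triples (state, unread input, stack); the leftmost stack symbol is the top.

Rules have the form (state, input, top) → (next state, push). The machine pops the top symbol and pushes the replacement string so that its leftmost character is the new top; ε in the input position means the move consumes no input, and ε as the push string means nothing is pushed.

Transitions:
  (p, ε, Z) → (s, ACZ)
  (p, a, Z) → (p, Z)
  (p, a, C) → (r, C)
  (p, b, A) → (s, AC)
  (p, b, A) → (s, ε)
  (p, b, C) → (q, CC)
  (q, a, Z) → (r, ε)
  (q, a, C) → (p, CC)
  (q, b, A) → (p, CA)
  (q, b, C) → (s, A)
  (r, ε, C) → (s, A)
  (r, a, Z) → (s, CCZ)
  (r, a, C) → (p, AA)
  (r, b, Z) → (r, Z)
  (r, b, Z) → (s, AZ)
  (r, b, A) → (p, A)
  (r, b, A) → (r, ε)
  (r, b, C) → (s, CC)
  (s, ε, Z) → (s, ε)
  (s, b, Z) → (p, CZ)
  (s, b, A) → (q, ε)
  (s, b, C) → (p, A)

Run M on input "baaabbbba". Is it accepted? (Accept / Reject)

One accepting computation: (p, baaabbbba, Z) ⊢ (s, baaabbbba, ACZ) ⊢ (q, aaabbbba, CZ) ⊢ (p, aabbbba, CCZ) ⊢ (r, abbbba, CCZ) ⊢ (p, bbbba, AACZ) ⊢ (s, bbba, ACZ) ⊢ (q, bba, CZ) ⊢ (s, ba, AZ) ⊢ (q, a, Z) ⊢ (r, ε, ε)
All input consumed and the stack is empty.

Accept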